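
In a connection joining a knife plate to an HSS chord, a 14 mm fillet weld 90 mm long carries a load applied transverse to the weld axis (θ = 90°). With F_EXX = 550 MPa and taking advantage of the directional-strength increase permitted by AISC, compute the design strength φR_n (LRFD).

t_e = 0.707 × 14 = 9.898 mm; A_we = 9.898 × 90 = 890.8 mm².
Directional factor: 1.0 + 0.5 sin^1.5(90°) = 1.5.
F_nw = 0.6 × 550 × 1.5 = 495 MPa.
φR_n = 0.75 × 495 × 890.8 × 10⁻³ = 330.7 kN.

φR_n ≈ 331 kN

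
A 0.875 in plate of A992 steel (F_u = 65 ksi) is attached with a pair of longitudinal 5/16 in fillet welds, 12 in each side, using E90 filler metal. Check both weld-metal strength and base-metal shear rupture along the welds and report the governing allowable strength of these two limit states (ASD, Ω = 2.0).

R_n/Ω ≈ 143 kips (weld metal governs)

E90XX → F_EXX = 90 ksi.
t_e = 0.707 × 0.3125 = 0.2209 in; L = 24 in.
Weld metal: R_n/Ω = (1/2.0) × 0.6 × 90 × 0.2209 × 24 = 143.2 kips.
Base metal (shear rupture): R_n/Ω = (1/2.0) × 0.6 × 65 × 0.875 × 24 = 409.5 kips.
Governing: weld metal.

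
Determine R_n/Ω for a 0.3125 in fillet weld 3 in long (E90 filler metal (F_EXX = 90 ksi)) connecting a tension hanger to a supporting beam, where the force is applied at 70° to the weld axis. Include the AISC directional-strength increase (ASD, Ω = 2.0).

R_n/Ω ≈ 26 kips

t_e = 0.707 × 0.3125 = 0.2209 in; A_we = 0.2209 × 3 = 0.6628 in².
Directional factor: 1.0 + 0.5 sin^1.5(70°) = 1.455.
F_nw = 0.6 × 90 × 1.455 = 78.59 ksi.
R_n/Ω = (78.59 × 0.6628) / 2.0 = 26.05 kips.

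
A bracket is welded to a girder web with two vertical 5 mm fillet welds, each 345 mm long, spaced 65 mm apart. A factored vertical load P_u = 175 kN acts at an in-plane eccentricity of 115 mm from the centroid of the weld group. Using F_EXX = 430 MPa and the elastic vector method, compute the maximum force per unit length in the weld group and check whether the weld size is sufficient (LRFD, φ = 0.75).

f_max ≈ 571 N/mm; adequate

Total weld length L_w = 690 mm. Treat welds as unit-width lines.
Polar moment about centroid: J = 2[d³/12 + d(b/2)²] = 2[345³/12 + 345×32.5²] = 7573000 mm³.
Direct shear f_v = P/L_w = 175×10³ / 690 = 253.6 N/mm (vertical).
Torsion M = P·e = 175×10³ × 115 = 20125000 N·mm.
Critical point at (x, y) = (32.5, 172.5) from centroid. f_tx = M·y/J = 458.4 N/mm; f_ty = M·x/J = 86.37 N/mm.
Resultant f_max = √[f_tx² + (f_v + f_ty)²] = √[458.4² + (253.6 + 86.37)²] = 570.7 N/mm.
Capacity per unit length: φr_n = 0.75 × 0.6 × 430 × (0.707 × 5) = 684 N/mm.
570.7 ≤ 684 → adequate.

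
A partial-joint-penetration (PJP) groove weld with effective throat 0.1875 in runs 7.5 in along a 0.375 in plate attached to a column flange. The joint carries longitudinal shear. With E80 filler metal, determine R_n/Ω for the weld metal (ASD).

E80XX → F_EXX = 80 ksi.
Effective throat (given) t_e = 0.1875 in.
A_we = 0.1875 × 7.5 = 1.406 in².
F_nw = 0.6 F_EXX = 48 ksi.
R_n/Ω = (48 × 1.406) / 2.0 = 33.75 kips.

R_n/Ω ≈ 33.8 kips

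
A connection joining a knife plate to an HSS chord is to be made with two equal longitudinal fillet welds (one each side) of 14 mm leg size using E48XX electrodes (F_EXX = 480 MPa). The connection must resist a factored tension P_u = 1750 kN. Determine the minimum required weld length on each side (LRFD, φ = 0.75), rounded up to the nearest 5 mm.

Throat t_e = 0.707 × 14 = 9.898 mm.
φr_n = 0.75 × 0.6 × 480 × 9.898 × 10⁻³ = 2.138 kN/mm.
L_req = P_u / φr_n = 1750 / 2.138 = 818.5 mm total.
Per side: 818.5 / 2 = 409.3 mm.
Round up → use L = 410 mm on each side.

L = 410 mm on each side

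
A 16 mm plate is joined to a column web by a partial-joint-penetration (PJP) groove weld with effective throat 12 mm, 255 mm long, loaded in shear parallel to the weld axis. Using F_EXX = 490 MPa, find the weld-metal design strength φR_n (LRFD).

Effective throat (given) t_e = 12 mm.
A_we = 12 × 255 = 3060 mm².
F_nw = 0.6 F_EXX = 294 MPa.
φR_n = 0.75 × 294 × 3060 × 10⁻³ = 674.7 kN.

φR_n ≈ 675 kN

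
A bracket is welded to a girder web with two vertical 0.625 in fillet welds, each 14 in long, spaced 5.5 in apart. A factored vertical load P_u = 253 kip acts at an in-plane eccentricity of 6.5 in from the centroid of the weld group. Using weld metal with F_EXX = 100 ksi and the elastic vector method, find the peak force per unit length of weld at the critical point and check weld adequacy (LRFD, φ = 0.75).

Total weld length L_w = 28 in. Treat welds as unit-width lines.
Polar moment about centroid: J = 2[d³/12 + d(b/2)²] = 2[14³/12 + 14×2.75²] = 669.1 in³.
Direct shear f_v = P/L_w = 253 / 28 = 9.036 kip/in (vertical).
Torsion M = P·e = 253 × 6.5 = 1644.5 kip·in.
Critical point at (x, y) = (2.75, 7) from centroid. f_tx = M·y/J = 17.2 kip/in; f_ty = M·x/J = 6.759 kip/in.
Resultant f_max = √[f_tx² + (f_v + f_ty)²] = √[17.2² + (9.036 + 6.759)²] = 23.36 kip/in.
Capacity per unit length: φr_n = 0.75 × 0.6 × 100 × (0.707 × 0.625) = 19.88 kip/in.
23.36 > 19.88 → NOT adequate.

f_max ≈ 23.4 kip/in; NOT adequate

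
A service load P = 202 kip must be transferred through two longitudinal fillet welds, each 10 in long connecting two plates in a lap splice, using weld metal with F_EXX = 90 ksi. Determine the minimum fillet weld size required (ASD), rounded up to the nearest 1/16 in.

w = 9/16 in

Total weld length L = 20 in.
Required throat t_e = P × Ω / (0.6 F_EXX × L) = 202 × 2.0 / (0.6 × 90 × 20) = 0.3741 in.
Required leg w = t_e / 0.707 = 0.5291 in → use 9/16 in.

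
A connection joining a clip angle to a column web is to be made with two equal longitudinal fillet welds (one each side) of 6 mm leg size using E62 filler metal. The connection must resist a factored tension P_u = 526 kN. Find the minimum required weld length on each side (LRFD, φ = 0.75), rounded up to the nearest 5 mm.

E62XX → F_EXX = 620 MPa.
Throat t_e = 0.707 × 6 = 4.242 mm.
φr_n = 0.75 × 0.6 × 620 × 4.242 × 10⁻³ = 1.184 kN/mm.
L_req = P_u / φr_n = 526 / 1.184 = 444.4 mm total.
Per side: 444.4 / 2 = 222.2 mm.
Round up → use L = 225 mm on each side.

L = 225 mm on each side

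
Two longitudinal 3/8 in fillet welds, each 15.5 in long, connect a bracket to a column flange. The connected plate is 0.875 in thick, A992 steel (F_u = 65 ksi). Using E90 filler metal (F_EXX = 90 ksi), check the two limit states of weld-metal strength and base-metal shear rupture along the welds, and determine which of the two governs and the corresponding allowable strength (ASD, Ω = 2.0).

t_e = 0.707 × 0.375 = 0.2651 in; L = 31 in.
Weld metal: R_n/Ω = (1/2.0) × 0.6 × 90 × 0.2651 × 31 = 221.9 kips.
Base metal (shear rupture): R_n/Ω = (1/2.0) × 0.6 × 65 × 0.875 × 31 = 528.9 kips.
Governing: weld metal.

R_n/Ω ≈ 222 kips (weld metal governs)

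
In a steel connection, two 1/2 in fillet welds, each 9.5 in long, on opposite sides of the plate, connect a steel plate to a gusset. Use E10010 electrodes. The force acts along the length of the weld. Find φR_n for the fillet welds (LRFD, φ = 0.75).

E100XX → F_EXX = 100 ksi.
Effective throat t_e = 0.707 × 0.5 = 0.3535 in.
Total length L = 19 in; A_we = 0.3535 × 19 = 6.716 in².
F_nw = 0.6 F_EXX = 0.6 × 100 = 60 ksi.
φR_n = 0.75 × 60 × 6.716 = 302.2 kips.

φR_n ≈ 302 kips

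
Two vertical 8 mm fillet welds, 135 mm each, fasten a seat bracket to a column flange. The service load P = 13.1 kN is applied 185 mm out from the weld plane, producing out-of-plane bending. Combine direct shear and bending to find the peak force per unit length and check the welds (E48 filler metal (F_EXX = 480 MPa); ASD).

f_max ≈ 402 N/mm; adequate

L_w = 2 × 135 = 270 mm; section modulus (unit throat) S = 2 × L²/6 = 6075 mm².
Direct shear f_v = P/L_w = 13.1×10³/270 = 48.52 N/mm.
Moment M = P × e = 13.1×10³ × 185 = 2423500 N·mm; bending f_b = M/S = 398.9 N/mm.
f_max = √(f_v² + f_b²) = √(48.52² + 398.9²) = 401.9 N/mm.
r_n/Ω = (1/2.0) × 0.6 × 480 × (0.707 × 8) = 814.5 N/mm → adequate.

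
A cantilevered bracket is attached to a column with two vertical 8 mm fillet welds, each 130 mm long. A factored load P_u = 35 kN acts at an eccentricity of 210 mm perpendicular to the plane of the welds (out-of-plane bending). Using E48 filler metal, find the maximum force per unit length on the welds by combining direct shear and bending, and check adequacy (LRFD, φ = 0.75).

f_max ≈ 1310 N/mm; NOT adequate

E48XX → F_EXX = 480 MPa.
L_w = 2 × 130 = 260 mm; section modulus (unit throat) S = 2 × L²/6 = 5633 mm².
Direct shear f_v = P/L_w = 35×10³/260 = 134.6 N/mm.
Moment M = P × e = 35×10³ × 210 = 7350000 N·mm; bending f_b = M/S = 1305 N/mm.
f_max = √(f_v² + f_b²) = √(134.6² + 1305²) = 1312 N/mm.
φr_n = 0.75 × 0.6 × 480 × (0.707 × 8) = 1222 N/mm → NOT adequate.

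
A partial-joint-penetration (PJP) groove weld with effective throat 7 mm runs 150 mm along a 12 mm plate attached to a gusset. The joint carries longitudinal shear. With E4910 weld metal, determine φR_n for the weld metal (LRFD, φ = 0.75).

φR_n ≈ 232 kN

E49XX → F_EXX = 490 MPa.
Effective throat (given) t_e = 7 mm.
A_we = 7 × 150 = 1050 mm².
F_nw = 0.6 F_EXX = 294 MPa.
φR_n = 0.75 × 294 × 1050 × 10⁻³ = 231.5 kN.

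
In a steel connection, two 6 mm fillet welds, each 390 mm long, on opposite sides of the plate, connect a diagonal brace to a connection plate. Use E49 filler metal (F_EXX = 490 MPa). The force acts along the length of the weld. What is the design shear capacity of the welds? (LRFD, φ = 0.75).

Effective throat t_e = 0.707 × 6 = 4.242 mm.
Total length L = 780 mm; A_we = 4.242 × 780 = 3309 mm².
F_nw = 0.6 F_EXX = 0.6 × 490 = 294 MPa.
φR_n = 0.75 × 294 × 3309 × 10⁻³ = 729.6 kN.

φR_n ≈ 730 kN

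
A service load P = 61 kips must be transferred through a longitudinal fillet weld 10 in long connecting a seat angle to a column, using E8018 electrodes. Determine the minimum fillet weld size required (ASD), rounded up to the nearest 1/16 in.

w = 3/8 in

E80XX → F_EXX = 80 ksi.
Total weld length L = 10 in.
Required throat t_e = P × Ω / (0.6 F_EXX × L) = 61 × 2.0 / (0.6 × 80 × 10) = 0.2542 in.
Required leg w = t_e / 0.707 = 0.3595 in → use 3/8 in.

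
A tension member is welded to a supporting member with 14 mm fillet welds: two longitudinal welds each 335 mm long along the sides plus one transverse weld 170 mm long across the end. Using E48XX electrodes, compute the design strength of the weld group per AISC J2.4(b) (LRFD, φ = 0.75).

φR_n ≈ 1800 kN

E48XX → F_EXX = 480 MPa.
t_e = 0.707 × 14 = 9.898 mm.
R_nwl = 0.6 × 480 × 9.898 × 670 × 10⁻³ = 1910 kN (longitudinal, 2 welds).
R_nwt = 0.6 × 480 × 9.898 × 170 × 10⁻³ = 484.6 kN (transverse, base value).
(i) R_nwl + R_nwt = 2395 kN; (ii) 0.85 R_nwl + 1.5 R_nwt = 2350 kN.
R_n = max = 2395 kN [governs: (i)]; φR_n = 1796 kN.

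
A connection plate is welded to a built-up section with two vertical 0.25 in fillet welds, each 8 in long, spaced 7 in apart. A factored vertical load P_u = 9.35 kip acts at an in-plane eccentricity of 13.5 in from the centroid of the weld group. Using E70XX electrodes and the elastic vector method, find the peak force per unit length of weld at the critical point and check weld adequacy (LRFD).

f_max ≈ 2.8 kip/in; adequate

E70XX → F_EXX = 70 ksi.
Total weld length L_w = 16 in. Treat welds as unit-width lines.
Polar moment about centroid: J = 2[d³/12 + d(b/2)²] = 2[8³/12 + 8×3.5²] = 281.3 in³.
Direct shear f_v = P/L_w = 9.35 / 16 = 0.5844 kip/in (vertical).
Torsion M = P·e = 9.35 × 13.5 = 126.22 kip·in.
Critical point at (x, y) = (3.5, 4) from centroid. f_tx = M·y/J = 1.795 kip/in; f_ty = M·x/J = 1.57 kip/in.
Resultant f_max = √[f_tx² + (f_v + f_ty)²] = √[1.795² + (0.5844 + 1.57)²] = 2.804 kip/in.
Capacity per unit length: φr_n = 0.75 × 0.6 × 70 × (0.707 × 0.25) = 5.568 kip/in.
2.804 ≤ 5.568 → adequate.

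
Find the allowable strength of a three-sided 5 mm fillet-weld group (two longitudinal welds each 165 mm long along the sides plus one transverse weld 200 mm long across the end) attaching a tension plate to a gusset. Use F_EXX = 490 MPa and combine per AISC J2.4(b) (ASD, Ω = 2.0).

t_e = 0.707 × 5 = 3.535 mm.
R_nwl = 0.6 × 490 × 3.535 × 330 × 10⁻³ = 343 kN (longitudinal, 2 welds).
R_nwt = 0.6 × 490 × 3.535 × 200 × 10⁻³ = 207.9 kN (transverse, base value).
(i) R_nwl + R_nwt = 550.8 kN; (ii) 0.85 R_nwl + 1.5 R_nwt = 603.3 kN.
R_n = max = 603.3 kN [governs: (ii)]; R_n/Ω = 301.7 kN.

R_n/Ω ≈ 302 kN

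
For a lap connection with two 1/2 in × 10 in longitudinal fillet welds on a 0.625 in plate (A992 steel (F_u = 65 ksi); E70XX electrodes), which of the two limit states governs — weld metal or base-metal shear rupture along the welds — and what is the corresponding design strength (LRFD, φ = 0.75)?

φR_n ≈ 223 kips (weld metal governs)

E70XX → F_EXX = 70 ksi.
t_e = 0.707 × 0.5 = 0.3535 in; L = 20 in.
Weld metal: φR_n = 0.75 × 0.6 × 70 × 0.3535 × 20 = 222.7 kips.
Base metal (shear rupture): φR_n = 0.75 × 0.6 × 65 × 0.625 × 20 = 365.6 kips.
Governing: weld metal.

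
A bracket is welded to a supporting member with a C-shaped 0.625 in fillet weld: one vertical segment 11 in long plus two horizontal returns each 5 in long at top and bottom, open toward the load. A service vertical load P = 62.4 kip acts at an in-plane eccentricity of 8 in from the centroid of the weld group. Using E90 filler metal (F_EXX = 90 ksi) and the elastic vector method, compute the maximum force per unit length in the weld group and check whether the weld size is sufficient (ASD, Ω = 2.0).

Total weld length L_w = 21 in. Treat welds as unit-width lines.
Centroid: x̄ = 2×5×2.5 / 21 = 1.19 in from the vertical weld.
Polar moment about centroid: J = I_x + I_y = [11³/12 + 2×5×5.5²] + [11×1.19² + 2(5³/12 + 5×1.31²)] = 467 in³.
Direct shear f_v = P/L_w = 62.4 / 21 = 2.971 kip/in (vertical).
Torsion M = P·e = 62.4 × 8 = 499.2 kip·in.
Critical point at (x, y) = (3.81, 5.5) from centroid. f_tx = M·y/J = 5.879 kip/in; f_ty = M·x/J = 4.072 kip/in.
Resultant f_max = √[f_tx² + (f_v + f_ty)²] = √[5.879² + (2.971 + 4.072)²] = 9.175 kip/in.
Capacity per unit length: r_n/Ω = (1/2.0) × 0.6 × 90 × (0.707 × 0.625) = 11.93 kip/in.
9.175 ≤ 11.93 → adequate.

f_max ≈ 9.18 kip/in; adequate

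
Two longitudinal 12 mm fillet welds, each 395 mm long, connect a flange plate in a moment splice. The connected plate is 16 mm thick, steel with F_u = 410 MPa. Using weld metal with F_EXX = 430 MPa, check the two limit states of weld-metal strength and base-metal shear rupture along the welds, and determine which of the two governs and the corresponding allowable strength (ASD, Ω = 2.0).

R_n/Ω ≈ 865 kN (weld metal governs)

t_e = 0.707 × 12 = 8.484 mm; L = 790 mm.
Weld metal: R_n/Ω = (1/2.0) × 0.6 × 430 × 8.484 × 790 × 10⁻³ = 864.6 kN.
Base metal (shear rupture): R_n/Ω = (1/2.0) × 0.6 × 410 × 16 × 790 × 10⁻³ = 1555 kN.
Governing: weld metal.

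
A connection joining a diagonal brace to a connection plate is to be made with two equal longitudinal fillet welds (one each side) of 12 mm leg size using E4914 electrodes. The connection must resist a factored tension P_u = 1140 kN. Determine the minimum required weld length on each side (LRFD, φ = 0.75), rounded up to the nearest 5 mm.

E49XX → F_EXX = 490 MPa.
Throat t_e = 0.707 × 12 = 8.484 mm.
φr_n = 0.75 × 0.6 × 490 × 8.484 × 10⁻³ = 1.871 kN/mm.
L_req = P_u / φr_n = 1140 / 1.871 = 609.4 mm total.
Per side: 609.4 / 2 = 304.7 mm.
Round up → use L = 305 mm on each side.

L = 305 mm on each side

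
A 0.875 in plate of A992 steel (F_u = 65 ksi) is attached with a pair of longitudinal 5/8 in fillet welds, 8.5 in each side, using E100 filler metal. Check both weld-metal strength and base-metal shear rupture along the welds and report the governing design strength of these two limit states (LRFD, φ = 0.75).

φR_n ≈ 338 kips (weld metal governs)

E100XX → F_EXX = 100 ksi.
t_e = 0.707 × 0.625 = 0.4419 in; L = 17 in.
Weld metal: φR_n = 0.75 × 0.6 × 100 × 0.4419 × 17 = 338 kips.
Base metal (shear rupture): φR_n = 0.75 × 0.6 × 65 × 0.875 × 17 = 435.1 kips.
Governing: weld metal.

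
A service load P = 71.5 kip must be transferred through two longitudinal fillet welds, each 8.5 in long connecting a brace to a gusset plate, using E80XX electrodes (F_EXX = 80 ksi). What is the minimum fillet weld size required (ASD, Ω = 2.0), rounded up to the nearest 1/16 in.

Total weld length L = 17 in.
Required throat t_e = P × Ω / (0.6 F_EXX × L) = 71.5 × 2.0 / (0.6 × 80 × 17) = 0.1752 in.
Required leg w = t_e / 0.707 = 0.2479 in → use 1/4 in.

w = 1/4 in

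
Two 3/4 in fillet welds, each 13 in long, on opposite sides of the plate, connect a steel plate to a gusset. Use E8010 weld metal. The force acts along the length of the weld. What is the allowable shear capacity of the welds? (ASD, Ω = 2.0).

E80XX → F_EXX = 80 ksi.
Effective throat t_e = 0.707 × 0.75 = 0.5302 in.
Total length L = 26 in; A_we = 0.5302 × 26 = 13.79 in².
F_nw = 0.6 F_EXX = 0.6 × 80 = 48 ksi.
R_n = 48 × 13.79 = 661.8 kip; R_n/Ω = 661.8/2.0 = 330.9 kip.

R_n/Ω ≈ 331 kip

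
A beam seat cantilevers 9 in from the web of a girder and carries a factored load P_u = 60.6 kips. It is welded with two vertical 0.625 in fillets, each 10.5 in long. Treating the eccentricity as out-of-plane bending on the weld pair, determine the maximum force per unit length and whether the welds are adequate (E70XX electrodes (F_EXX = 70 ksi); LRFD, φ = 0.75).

L_w = 2 × 10.5 = 21 in; section modulus (unit throat) S = 2 × L²/6 = 36.75 in².
Direct shear f_v = P/L_w = 60.6/21 = 2.886 kip/in.
Moment M = P × e = 60.6 × 9 = 545.4 kip·in; bending f_b = M/S = 14.84 kip/in.
f_max = √(f_v² + f_b²) = √(2.886² + 14.84²) = 15.12 kip/in.
φr_n = 0.75 × 0.6 × 70 × (0.707 × 0.625) = 13.92 kip/in → NOT adequate.

f_max ≈ 15.1 kip/in; NOT adequate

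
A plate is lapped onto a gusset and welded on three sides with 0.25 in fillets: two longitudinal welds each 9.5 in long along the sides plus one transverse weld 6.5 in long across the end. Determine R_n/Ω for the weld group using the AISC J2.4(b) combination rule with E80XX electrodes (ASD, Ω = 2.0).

E80XX → F_EXX = 80 ksi.
t_e = 0.707 × 0.25 = 0.1767 in.
R_nwl = 0.6 × 80 × 0.1767 × 19 = 161.2 kips (longitudinal, 2 welds).
R_nwt = 0.6 × 80 × 0.1767 × 6.5 = 55.15 kips (transverse, base value).
(i) R_nwl + R_nwt = 216.3 kips; (ii) 0.85 R_nwl + 1.5 R_nwt = 219.7 kips.
R_n = max = 219.7 kips [governs: (ii)]; R_n/Ω = 109.9 kips.

R_n/Ω ≈ 110 kips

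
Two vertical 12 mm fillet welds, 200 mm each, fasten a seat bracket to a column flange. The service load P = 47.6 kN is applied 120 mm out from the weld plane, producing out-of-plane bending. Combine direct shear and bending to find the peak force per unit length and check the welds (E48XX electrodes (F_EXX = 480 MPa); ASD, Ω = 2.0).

f_max ≈ 445 N/mm; adequate

L_w = 2 × 200 = 400 mm; section modulus (unit throat) S = 2 × L²/6 = 13330 mm².
Direct shear f_v = P/L_w = 47.6×10³/400 = 119 N/mm.
Moment M = P × e = 47.6×10³ × 120 = 5712000 N·mm; bending f_b = M/S = 428.4 N/mm.
f_max = √(f_v² + f_b²) = √(119² + 428.4²) = 444.6 N/mm.
r_n/Ω = (1/2.0) × 0.6 × 480 × (0.707 × 12) = 1222 N/mm → adequate.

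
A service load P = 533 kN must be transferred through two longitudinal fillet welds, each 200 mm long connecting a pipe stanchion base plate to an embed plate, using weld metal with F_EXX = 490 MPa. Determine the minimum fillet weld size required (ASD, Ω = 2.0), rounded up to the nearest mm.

Total weld length L = 400 mm.
Required throat t_e = P × Ω / (0.6 F_EXX × L) = 533 × 2.0 / (0.6 × 490 × 400 × 10⁻³) = 9.065 mm.
Required leg w = t_e / 0.707 = 12.82 mm → use 13 mm.

w = 13 mm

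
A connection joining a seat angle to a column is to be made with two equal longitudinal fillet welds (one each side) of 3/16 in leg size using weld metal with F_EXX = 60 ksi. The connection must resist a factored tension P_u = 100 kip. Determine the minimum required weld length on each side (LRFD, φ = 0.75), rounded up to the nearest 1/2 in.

L = 14 in on each side

Throat t_e = 0.707 × 0.1875 = 0.1326 in.
φr_n = 0.75 × 0.6 × 60 × 0.1326 = 3.579 kip/in.
L_req = P_u / φr_n = 100 / 3.579 = 27.94 in total.
Per side: 27.94 / 2 = 13.97 in.
Round up → use L = 14 in on each side.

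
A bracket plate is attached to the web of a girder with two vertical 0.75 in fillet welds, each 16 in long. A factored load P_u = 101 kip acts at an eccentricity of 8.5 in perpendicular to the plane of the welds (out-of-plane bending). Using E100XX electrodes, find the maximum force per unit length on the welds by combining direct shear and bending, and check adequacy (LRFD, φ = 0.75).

E100XX → F_EXX = 100 ksi.
L_w = 2 × 16 = 32 in; section modulus (unit throat) S = 2 × L²/6 = 85.33 in².
Direct shear f_v = P/L_w = 101/32 = 3.156 kip/in.
Moment M = P × e = 101 × 8.5 = 858.5 kip·in; bending f_b = M/S = 10.06 kip/in.
f_max = √(f_v² + f_b²) = √(3.156² + 10.06²) = 10.54 kip/in.
φr_n = 0.75 × 0.6 × 100 × (0.707 × 0.75) = 23.86 kip/in → adequate.

f_max ≈ 10.5 kip/in; adequate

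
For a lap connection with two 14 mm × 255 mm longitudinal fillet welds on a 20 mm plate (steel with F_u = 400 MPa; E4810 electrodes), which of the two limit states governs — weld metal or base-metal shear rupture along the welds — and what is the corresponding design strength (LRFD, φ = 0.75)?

φR_n ≈ 1090 kN (weld metal governs)

E48XX → F_EXX = 480 MPa.
t_e = 0.707 × 14 = 9.898 mm; L = 510 mm.
Weld metal: φR_n = 0.75 × 0.6 × 480 × 9.898 × 510 × 10⁻³ = 1090 kN.
Base metal (shear rupture): φR_n = 0.75 × 0.6 × 400 × 20 × 510 × 10⁻³ = 1836 kN.
Governing: weld metal.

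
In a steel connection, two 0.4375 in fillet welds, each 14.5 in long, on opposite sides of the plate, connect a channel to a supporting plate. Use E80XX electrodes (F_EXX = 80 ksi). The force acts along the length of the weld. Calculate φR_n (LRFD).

Effective throat t_e = 0.707 × 0.4375 = 0.3093 in.
Total length L = 29 in; A_we = 0.3093 × 29 = 8.97 in².
F_nw = 0.6 F_EXX = 0.6 × 80 = 48 ksi.
φR_n = 0.75 × 48 × 8.97 = 322.9 kip.

φR_n ≈ 323 kip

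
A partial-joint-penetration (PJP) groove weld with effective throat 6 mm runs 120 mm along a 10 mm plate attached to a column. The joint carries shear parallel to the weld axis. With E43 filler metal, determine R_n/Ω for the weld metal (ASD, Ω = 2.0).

E43XX → F_EXX = 430 MPa.
Effective throat (given) t_e = 6 mm.
A_we = 6 × 120 = 720 mm².
F_nw = 0.6 F_EXX = 258 MPa.
R_n/Ω = (258 × 720) / 2.0 × 10⁻³ = 92.88 kN.

R_n/Ω ≈ 92.9 kN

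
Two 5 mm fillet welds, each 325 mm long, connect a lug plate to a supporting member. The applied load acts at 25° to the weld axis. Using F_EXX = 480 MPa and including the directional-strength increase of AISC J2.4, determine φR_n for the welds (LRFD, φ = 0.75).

t_e = 0.707 × 5 = 3.535 mm; A_we = 3.535 × 650 = 2298 mm².
Directional factor: 1.0 + 0.5 sin^1.5(25°) = 1.137.
F_nw = 0.6 × 480 × 1.137 = 327.6 MPa.
φR_n = 0.75 × 327.6 × 2298 × 10⁻³ = 564.5 kN.

φR_n ≈ 564 kN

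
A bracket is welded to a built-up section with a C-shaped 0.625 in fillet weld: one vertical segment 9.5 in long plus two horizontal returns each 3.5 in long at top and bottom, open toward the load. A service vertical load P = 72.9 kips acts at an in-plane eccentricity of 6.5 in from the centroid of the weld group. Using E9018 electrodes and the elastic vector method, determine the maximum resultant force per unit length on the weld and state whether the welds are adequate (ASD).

f_max ≈ 13.2 kip/in; NOT adequate

E90XX → F_EXX = 90 ksi.
Total weld length L_w = 16.5 in. Treat welds as unit-width lines.
Centroid: x̄ = 2×3.5×1.75 / 16.5 = 0.7424 in from the vertical weld.
Polar moment about centroid: J = I_x + I_y = [9.5³/12 + 2×3.5×4.75²] + [9.5×0.7424² + 2(3.5³/12 + 3.5×1.008²)] = 248.9 in³.
Direct shear f_v = P/L_w = 72.9 / 16.5 = 4.418 kip/in (vertical).
Torsion M = P·e = 72.9 × 6.5 = 473.85 kip·in.
Critical point at (x, y) = (2.758, 4.75) from centroid. f_tx = M·y/J = 9.044 kip/in; f_ty = M·x/J = 5.25 kip/in.
Resultant f_max = √[f_tx² + (f_v + f_ty)²] = √[9.044² + (4.418 + 5.25)²] = 13.24 kip/in.
Capacity per unit length: r_n/Ω = (1/2.0) × 0.6 × 90 × (0.707 × 0.625) = 11.93 kip/in.
13.24 > 11.93 → NOT adequate.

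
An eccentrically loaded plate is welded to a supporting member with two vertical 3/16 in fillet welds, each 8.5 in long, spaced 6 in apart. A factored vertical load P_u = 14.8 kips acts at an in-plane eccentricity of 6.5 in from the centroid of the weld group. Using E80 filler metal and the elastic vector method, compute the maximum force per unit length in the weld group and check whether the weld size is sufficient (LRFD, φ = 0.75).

f_max ≈ 2.56 kip/in; adequate

E80XX → F_EXX = 80 ksi.
Total weld length L_w = 17 in. Treat welds as unit-width lines.
Polar moment about centroid: J = 2[d³/12 + d(b/2)²] = 2[8.5³/12 + 8.5×3²] = 255.4 in³.
Direct shear f_v = P/L_w = 14.8 / 17 = 0.8706 kip/in (vertical).
Torsion M = P·e = 14.8 × 6.5 = 96.2 kip·in.
Critical point at (x, y) = (3, 4.25) from centroid. f_tx = M·y/J = 1.601 kip/in; f_ty = M·x/J = 1.13 kip/in.
Resultant f_max = √[f_tx² + (f_v + f_ty)²] = √[1.601² + (0.8706 + 1.13)²] = 2.563 kip/in.
Capacity per unit length: φr_n = 0.75 × 0.6 × 80 × (0.707 × 0.1875) = 4.772 kip/in.
2.563 ≤ 4.772 → adequate.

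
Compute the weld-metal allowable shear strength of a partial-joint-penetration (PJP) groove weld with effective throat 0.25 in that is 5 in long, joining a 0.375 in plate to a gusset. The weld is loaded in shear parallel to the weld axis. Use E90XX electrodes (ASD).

R_n/Ω ≈ 33.8 kip

E90XX → F_EXX = 90 ksi.
Effective throat (given) t_e = 0.25 in.
A_we = 0.25 × 5 = 1.25 in².
F_nw = 0.6 F_EXX = 54 ksi.
R_n/Ω = (54 × 1.25) / 2.0 = 33.75 kip.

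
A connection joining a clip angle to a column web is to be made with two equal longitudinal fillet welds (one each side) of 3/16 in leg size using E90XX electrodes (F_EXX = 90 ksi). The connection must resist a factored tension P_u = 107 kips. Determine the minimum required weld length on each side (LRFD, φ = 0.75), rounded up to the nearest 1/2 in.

Throat t_e = 0.707 × 0.1875 = 0.1326 in.
φr_n = 0.75 × 0.6 × 90 × 0.1326 = 5.369 kips/in.
L_req = P_u / φr_n = 107 / 5.369 = 19.93 in total.
Per side: 19.93 / 2 = 9.965 in.
Round up → use L = 10 in on each side.

L = 10 in on each side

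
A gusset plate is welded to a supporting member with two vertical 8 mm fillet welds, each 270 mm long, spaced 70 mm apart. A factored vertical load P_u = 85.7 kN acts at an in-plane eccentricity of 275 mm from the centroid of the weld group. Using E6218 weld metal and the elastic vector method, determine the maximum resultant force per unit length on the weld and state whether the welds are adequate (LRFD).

E62XX → F_EXX = 620 MPa.
Total weld length L_w = 540 mm. Treat welds as unit-width lines.
Polar moment about centroid: J = 2[d³/12 + d(b/2)²] = 2[270³/12 + 270×35²] = 3942000 mm³.
Direct shear f_v = P/L_w = 85.7×10³ / 540 = 158.7 N/mm (vertical).
Torsion M = P·e = 85.7×10³ × 275 = 23568000 N·mm.
Critical point at (x, y) = (35, 135) from centroid. f_tx = M·y/J = 807.1 N/mm; f_ty = M·x/J = 209.2 N/mm.
Resultant f_max = √[f_tx² + (f_v + f_ty)²] = √[807.1² + (158.7 + 209.2)²] = 887 N/mm.
Capacity per unit length: φr_n = 0.75 × 0.6 × 620 × (0.707 × 8) = 1578 N/mm.
887 ≤ 1578 → adequate.

f_max ≈ 887 N/mm; adequate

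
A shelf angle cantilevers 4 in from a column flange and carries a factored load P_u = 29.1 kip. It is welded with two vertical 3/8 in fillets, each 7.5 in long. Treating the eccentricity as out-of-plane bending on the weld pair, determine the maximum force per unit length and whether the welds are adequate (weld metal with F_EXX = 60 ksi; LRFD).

f_max ≈ 6.5 kip/in; adequate

L_w = 2 × 7.5 = 15 in; section modulus (unit throat) S = 2 × L²/6 = 18.75 in².
Direct shear f_v = P/L_w = 29.1/15 = 1.94 kip/in.
Moment M = P × e = 29.1 × 4 = 116.4 kip·in; bending f_b = M/S = 6.208 kip/in.
f_max = √(f_v² + f_b²) = √(1.94² + 6.208²) = 6.504 kip/in.
φr_n = 0.75 × 0.6 × 60 × (0.707 × 0.375) = 7.158 kip/in → adequate.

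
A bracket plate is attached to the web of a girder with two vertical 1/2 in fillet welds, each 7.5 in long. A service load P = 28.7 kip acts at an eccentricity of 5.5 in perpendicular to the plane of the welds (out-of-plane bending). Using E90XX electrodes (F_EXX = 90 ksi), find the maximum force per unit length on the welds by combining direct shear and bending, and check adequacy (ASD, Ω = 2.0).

f_max ≈ 8.63 kip/in; adequate

L_w = 2 × 7.5 = 15 in; section modulus (unit throat) S = 2 × L²/6 = 18.75 in².
Direct shear f_v = P/L_w = 28.7/15 = 1.913 kip/in.
Moment M = P × e = 28.7 × 5.5 = 157.85 kip·in; bending f_b = M/S = 8.419 kip/in.
f_max = √(f_v² + f_b²) = √(1.913² + 8.419²) = 8.633 kip/in.
r_n/Ω = (1/2.0) × 0.6 × 90 × (0.707 × 0.5) = 9.544 kip/in → adequate.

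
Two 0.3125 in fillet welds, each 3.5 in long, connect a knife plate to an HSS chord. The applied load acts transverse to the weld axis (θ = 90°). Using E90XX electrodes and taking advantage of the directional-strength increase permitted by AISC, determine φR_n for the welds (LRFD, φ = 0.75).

E90XX → F_EXX = 90 ksi.
t_e = 0.707 × 0.3125 = 0.2209 in; A_we = 0.2209 × 7 = 1.547 in².
Directional factor: 1.0 + 0.5 sin^1.5(90°) = 1.5.
F_nw = 0.6 × 90 × 1.5 = 81 ksi.
φR_n = 0.75 × 81 × 1.547 = 93.95 kips.

φR_n ≈ 94 kips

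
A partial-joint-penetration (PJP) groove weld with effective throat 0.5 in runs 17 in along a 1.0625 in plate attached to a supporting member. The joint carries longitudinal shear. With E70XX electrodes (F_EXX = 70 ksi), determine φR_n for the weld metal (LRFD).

φR_n ≈ 268 kip

Effective throat (given) t_e = 0.5 in.
A_we = 0.5 × 17 = 8.5 in².
F_nw = 0.6 F_EXX = 42 ksi.
φR_n = 0.75 × 42 × 8.5 = 267.8 kip.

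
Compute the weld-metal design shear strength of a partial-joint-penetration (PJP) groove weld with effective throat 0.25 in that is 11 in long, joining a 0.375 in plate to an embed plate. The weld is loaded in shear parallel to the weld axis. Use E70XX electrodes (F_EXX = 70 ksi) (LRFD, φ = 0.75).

Effective throat (given) t_e = 0.25 in.
A_we = 0.25 × 11 = 2.75 in².
F_nw = 0.6 F_EXX = 42 ksi.
φR_n = 0.75 × 42 × 2.75 = 86.62 kips.

φR_n ≈ 86.6 kips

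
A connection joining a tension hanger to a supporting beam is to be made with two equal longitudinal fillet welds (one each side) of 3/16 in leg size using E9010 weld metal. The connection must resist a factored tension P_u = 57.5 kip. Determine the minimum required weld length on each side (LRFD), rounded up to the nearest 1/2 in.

E90XX → F_EXX = 90 ksi.
Throat t_e = 0.707 × 0.1875 = 0.1326 in.
φr_n = 0.75 × 0.6 × 90 × 0.1326 = 5.369 kip/in.
L_req = P_u / φr_n = 57.5 / 5.369 = 10.71 in total.
Per side: 10.71 / 2 = 5.355 in.
Round up → use L = 5.5 in on each side.

L = 5.5 in on each side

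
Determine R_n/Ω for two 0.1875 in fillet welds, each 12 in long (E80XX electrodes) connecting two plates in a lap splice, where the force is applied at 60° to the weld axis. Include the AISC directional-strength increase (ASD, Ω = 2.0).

R_n/Ω ≈ 107 kip

E80XX → F_EXX = 80 ksi.
t_e = 0.707 × 0.1875 = 0.1326 in; A_we = 0.1326 × 24 = 3.181 in².
Directional factor: 1.0 + 0.5 sin^1.5(60°) = 1.403.
F_nw = 0.6 × 80 × 1.403 = 67.34 ksi.
R_n/Ω = (67.34 × 3.181) / 2.0 = 107.1 kip.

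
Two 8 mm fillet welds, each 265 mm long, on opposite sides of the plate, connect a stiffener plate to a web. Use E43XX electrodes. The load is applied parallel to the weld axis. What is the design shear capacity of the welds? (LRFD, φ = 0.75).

E43XX → F_EXX = 430 MPa.
Effective throat t_e = 0.707 × 8 = 5.656 mm.
Total length L = 530 mm; A_we = 5.656 × 530 = 2998 mm².
F_nw = 0.6 F_EXX = 0.6 × 430 = 258 MPa.
φR_n = 0.75 × 258 × 2998 × 10⁻³ = 580.1 kN.

φR_n ≈ 580 kN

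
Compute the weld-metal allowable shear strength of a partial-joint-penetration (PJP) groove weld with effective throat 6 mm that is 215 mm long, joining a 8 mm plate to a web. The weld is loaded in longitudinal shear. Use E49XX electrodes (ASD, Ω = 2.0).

E49XX → F_EXX = 490 MPa.
Effective throat (given) t_e = 6 mm.
A_we = 6 × 215 = 1290 mm².
F_nw = 0.6 F_EXX = 294 MPa.
R_n/Ω = (294 × 1290) / 2.0 × 10⁻³ = 189.6 kN.

R_n/Ω ≈ 190 kN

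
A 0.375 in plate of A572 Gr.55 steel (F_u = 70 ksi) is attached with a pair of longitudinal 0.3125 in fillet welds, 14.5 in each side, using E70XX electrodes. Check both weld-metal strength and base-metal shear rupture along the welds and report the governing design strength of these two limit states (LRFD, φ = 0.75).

E70XX → F_EXX = 70 ksi.
t_e = 0.707 × 0.3125 = 0.2209 in; L = 29 in.
Weld metal: φR_n = 0.75 × 0.6 × 70 × 0.2209 × 29 = 201.8 kips.
Base metal (shear rupture): φR_n = 0.75 × 0.6 × 70 × 0.375 × 29 = 342.6 kips.
Governing: weld metal.

φR_n ≈ 202 kips (weld metal governs)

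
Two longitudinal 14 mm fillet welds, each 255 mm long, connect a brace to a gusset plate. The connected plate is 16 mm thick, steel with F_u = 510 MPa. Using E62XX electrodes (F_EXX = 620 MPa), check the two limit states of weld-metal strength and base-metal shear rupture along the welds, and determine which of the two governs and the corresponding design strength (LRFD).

t_e = 0.707 × 14 = 9.898 mm; L = 510 mm.
Weld metal: φR_n = 0.75 × 0.6 × 620 × 9.898 × 510 × 10⁻³ = 1408 kN.
Base metal (shear rupture): φR_n = 0.75 × 0.6 × 510 × 16 × 510 × 10⁻³ = 1873 kN.
Governing: weld metal.

φR_n ≈ 1410 kN (weld metal governs)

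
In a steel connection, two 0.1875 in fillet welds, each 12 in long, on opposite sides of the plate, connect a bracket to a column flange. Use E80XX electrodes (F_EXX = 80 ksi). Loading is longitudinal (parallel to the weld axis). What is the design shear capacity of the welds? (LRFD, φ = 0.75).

Effective throat t_e = 0.707 × 0.1875 = 0.1326 in.
Total length L = 24 in; A_we = 0.1326 × 24 = 3.181 in².
F_nw = 0.6 F_EXX = 0.6 × 80 = 48 ksi.
φR_n = 0.75 × 48 × 3.181 = 114.5 kips.

φR_n ≈ 115 kips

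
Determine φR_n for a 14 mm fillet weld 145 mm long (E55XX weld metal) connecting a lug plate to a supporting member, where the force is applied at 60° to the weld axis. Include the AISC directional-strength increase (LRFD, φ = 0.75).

E55XX → F_EXX = 550 MPa.
t_e = 0.707 × 14 = 9.898 mm; A_we = 9.898 × 145 = 1435 mm².
Directional factor: 1.0 + 0.5 sin^1.5(60°) = 1.403.
F_nw = 0.6 × 550 × 1.403 = 463 MPa.
φR_n = 0.75 × 463 × 1435 × 10⁻³ = 498.4 kN.

φR_n ≈ 498 kN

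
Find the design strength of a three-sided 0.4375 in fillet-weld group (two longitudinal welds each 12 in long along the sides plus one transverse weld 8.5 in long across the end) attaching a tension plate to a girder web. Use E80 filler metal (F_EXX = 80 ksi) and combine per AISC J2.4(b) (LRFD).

φR_n ≈ 369 kips

t_e = 0.707 × 0.4375 = 0.3093 in.
R_nwl = 0.6 × 80 × 0.3093 × 24 = 356.3 kips (longitudinal, 2 welds).
R_nwt = 0.6 × 80 × 0.3093 × 8.5 = 126.2 kips (transverse, base value).
(i) R_nwl + R_nwt = 482.5 kips; (ii) 0.85 R_nwl + 1.5 R_nwt = 492.2 kips.
R_n = max = 492.2 kips [governs: (ii)]; φR_n = 369.1 kips.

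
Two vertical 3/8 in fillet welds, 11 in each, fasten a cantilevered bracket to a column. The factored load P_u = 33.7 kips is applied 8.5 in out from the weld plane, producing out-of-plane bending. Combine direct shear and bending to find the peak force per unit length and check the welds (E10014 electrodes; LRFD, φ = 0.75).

f_max ≈ 7.27 kip/in; adequate

E100XX → F_EXX = 100 ksi.
L_w = 2 × 11 = 22 in; section modulus (unit throat) S = 2 × L²/6 = 40.33 in².
Direct shear f_v = P/L_w = 33.7/22 = 1.532 kip/in.
Moment M = P × e = 33.7 × 8.5 = 286.45 kip·in; bending f_b = M/S = 7.102 kip/in.
f_max = √(f_v² + f_b²) = √(1.532² + 7.102²) = 7.265 kip/in.
φr_n = 0.75 × 0.6 × 100 × (0.707 × 0.375) = 11.93 kip/in → adequate.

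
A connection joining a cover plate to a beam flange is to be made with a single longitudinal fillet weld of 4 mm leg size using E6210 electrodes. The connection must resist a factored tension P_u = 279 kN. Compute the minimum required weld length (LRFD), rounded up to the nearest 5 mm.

L = 355 mm

E62XX → F_EXX = 620 MPa.
Throat t_e = 0.707 × 4 = 2.828 mm.
φr_n = 0.75 × 0.6 × 620 × 2.828 × 10⁻³ = 0.789 kN/mm.
L_req = P_u / φr_n = 279 / 0.789 = 353.6 mm total.
Round up → use L = 355 mm.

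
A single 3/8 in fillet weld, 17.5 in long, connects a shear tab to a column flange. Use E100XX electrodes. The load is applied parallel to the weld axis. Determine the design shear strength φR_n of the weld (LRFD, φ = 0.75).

E100XX → F_EXX = 100 ksi.
Effective throat t_e = 0.707 × 0.375 = 0.2651 in.
Total length L = 17.5 in; A_we = 0.2651 × 17.5 = 4.64 in².
F_nw = 0.6 F_EXX = 0.6 × 100 = 60 ksi.
φR_n = 0.75 × 60 × 4.64 = 208.8 kips.

φR_n ≈ 209 kips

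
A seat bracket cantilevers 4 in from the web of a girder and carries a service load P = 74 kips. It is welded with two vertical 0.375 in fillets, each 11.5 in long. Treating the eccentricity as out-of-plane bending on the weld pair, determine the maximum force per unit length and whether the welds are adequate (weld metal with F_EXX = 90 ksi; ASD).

f_max ≈ 7.45 kip/in; NOT adequate

L_w = 2 × 11.5 = 23 in; section modulus (unit throat) S = 2 × L²/6 = 44.08 in².
Direct shear f_v = P/L_w = 74/23 = 3.217 kip/in.
Moment M = P × e = 74 × 4 = 296 kip·in; bending f_b = M/S = 6.715 kip/in.
f_max = √(f_v² + f_b²) = √(3.217² + 6.715²) = 7.446 kip/in.
r_n/Ω = (1/2.0) × 0.6 × 90 × (0.707 × 0.375) = 7.158 kip/in → NOT adequate.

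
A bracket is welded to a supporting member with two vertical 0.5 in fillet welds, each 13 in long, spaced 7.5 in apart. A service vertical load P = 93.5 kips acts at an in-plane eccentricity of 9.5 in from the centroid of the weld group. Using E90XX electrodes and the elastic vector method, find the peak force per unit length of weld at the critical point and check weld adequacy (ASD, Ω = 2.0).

E90XX → F_EXX = 90 ksi.
Total weld length L_w = 26 in. Treat welds as unit-width lines.
Polar moment about centroid: J = 2[d³/12 + d(b/2)²] = 2[13³/12 + 13×3.75²] = 731.8 in³.
Direct shear f_v = P/L_w = 93.5 / 26 = 3.596 kip/in (vertical).
Torsion M = P·e = 93.5 × 9.5 = 888.25 kip·in.
Critical point at (x, y) = (3.75, 6.5) from centroid. f_tx = M·y/J = 7.89 kip/in; f_ty = M·x/J = 4.552 kip/in.
Resultant f_max = √[f_tx² + (f_v + f_ty)²] = √[7.89² + (3.596 + 4.552)²] = 11.34 kip/in.
Capacity per unit length: r_n/Ω = (1/2.0) × 0.6 × 90 × (0.707 × 0.5) = 9.544 kip/in.
11.34 > 9.544 → NOT adequate.

f_max ≈ 11.3 kip/in; NOT adequate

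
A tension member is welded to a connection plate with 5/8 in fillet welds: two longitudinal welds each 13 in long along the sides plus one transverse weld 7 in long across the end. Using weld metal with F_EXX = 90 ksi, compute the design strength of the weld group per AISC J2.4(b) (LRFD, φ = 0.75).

φR_n ≈ 591 kip

t_e = 0.707 × 0.625 = 0.4419 in.
R_nwl = 0.6 × 90 × 0.4419 × 26 = 620.4 kip (longitudinal, 2 welds).
R_nwt = 0.6 × 90 × 0.4419 × 7 = 167 kip (transverse, base value).
(i) R_nwl + R_nwt = 787.4 kip; (ii) 0.85 R_nwl + 1.5 R_nwt = 777.9 kip.
R_n = max = 787.4 kip [governs: (i)]; φR_n = 590.6 kip.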